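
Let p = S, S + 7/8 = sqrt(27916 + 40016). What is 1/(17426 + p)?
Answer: 41304/719566339 - 128*sqrt(1887)/6476097051 ≈ 5.6543e-5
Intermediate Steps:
S = -7/8 + 6*sqrt(1887) (S = -7/8 + sqrt(27916 + 40016) = -7/8 + sqrt(67932) = -7/8 + 6*sqrt(1887) ≈ 259.76)
p = -7/8 + 6*sqrt(1887) ≈ 259.76
1/(17426 + p) = 1/(17426 + (-7/8 + 6*sqrt(1887))) = 1/(139401/8 + 6*sqrt(1887))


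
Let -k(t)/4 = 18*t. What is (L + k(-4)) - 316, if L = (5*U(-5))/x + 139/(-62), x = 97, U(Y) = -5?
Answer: -183425/6014 ≈ -30.500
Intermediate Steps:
k(t) = -72*t
L = -15033/6014 (L = (5*(-5))/97 + 139/(-62) = -25*1/97 + 139*(-1/62) = -25/97 - 139/62 = -15033/6014 ≈ -2.4997)
(L + k(-4)) - 316 = (-15033/6014 - 72*(-4)) - 316 = (-15033/6014 + 288) - 316 = 1716999/6014 - 316 = -183425/6014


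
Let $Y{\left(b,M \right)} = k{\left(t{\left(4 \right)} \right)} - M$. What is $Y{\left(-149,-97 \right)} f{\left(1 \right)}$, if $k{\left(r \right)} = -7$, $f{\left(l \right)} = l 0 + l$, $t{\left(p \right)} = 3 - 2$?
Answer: $90$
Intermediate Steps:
$t{\left(p \right)} = 1$ ($t{\left(p \right)} = 3 - 2 = 1$)
$f{\left(l \right)} = l$ ($f{\left(l \right)} = 0 + l = l$)
$Y{\left(b,M \right)} = -7 - M$
$Y{\left(-149,-97 \right)} f{\left(1 \right)} = \left(-7 - -97\right) 1 = \left(-7 + 97\right) 1 = 90 \cdot 1 = 90$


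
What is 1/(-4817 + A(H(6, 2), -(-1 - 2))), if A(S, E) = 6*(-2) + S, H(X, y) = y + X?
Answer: -1/4821 ≈ -0.00020743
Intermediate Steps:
H(X, y) = X + y
A(S, E) = -12 + S
1/(-4817 + A(H(6, 2), -(-1 - 2))) = 1/(-4817 + (-12 + (6 + 2))) = 1/(-4817 + (-12 + 8)) = 1/(-4817 - 4) = 1/(-4821) = -1/4821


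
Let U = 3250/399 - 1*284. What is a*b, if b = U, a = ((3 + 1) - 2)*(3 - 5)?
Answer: 440264/399 ≈ 1103.4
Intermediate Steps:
a = -4 (a = (4 - 2)*(-2) = 2*(-2) = -4)
U = -110066/399 (U = 3250*(1/399) - 284 = 3250/399 - 284 = -110066/399 ≈ -275.85)
b = -110066/399 ≈ -275.85
a*b = -4*(-110066/399) = 440264/399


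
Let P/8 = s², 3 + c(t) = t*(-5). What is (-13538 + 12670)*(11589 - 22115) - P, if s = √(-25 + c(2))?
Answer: 9136872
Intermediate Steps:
c(t) = -3 - 5*t (c(t) = -3 + t*(-5) = -3 - 5*t)
s = I*√38 (s = √(-25 + (-3 - 5*2)) = √(-25 + (-3 - 10)) = √(-25 - 13) = √(-38) = I*√38 ≈ 6.1644*I)
P = -304 (P = 8*(I*√38)² = 8*(-38) = -304)
(-13538 + 12670)*(11589 - 22115) - P = (-13538 + 12670)*(11589 - 22115) - 1*(-304) = -868*(-10526) + 304 = 9136568 + 304 = 9136872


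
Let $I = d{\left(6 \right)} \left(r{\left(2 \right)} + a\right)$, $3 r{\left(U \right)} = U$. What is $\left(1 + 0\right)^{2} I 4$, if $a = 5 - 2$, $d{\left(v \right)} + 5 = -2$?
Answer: $- \frac{308}{3} \approx -102.67$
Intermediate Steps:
$r{\left(U \right)} = \frac{U}{3}$
$d{\left(v \right)} = -7$ ($d{\left(v \right)} = -5 - 2 = -7$)
$a = 3$ ($a = 5 - 2 = 3$)
$I = - \frac{77}{3}$ ($I = - 7 \left(\frac{1}{3} \cdot 2 + 3\right) = - 7 \left(\frac{2}{3} + 3\right) = \left(-7\right) \frac{11}{3} = - \frac{77}{3} \approx -25.667$)
$\left(1 + 0\right)^{2} I 4 = \left(1 + 0\right)^{2} \left(- \frac{77}{3}\right) 4 = 1^{2} \left(- \frac{77}{3}\right) 4 = 1 \left(- \frac{77}{3}\right) 4 = \left(- \frac{77}{3}\right) 4 = - \frac{308}{3}$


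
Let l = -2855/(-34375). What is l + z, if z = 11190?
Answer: 76931821/6875 ≈ 11190.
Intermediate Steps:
l = 571/6875 (l = -2855*(-1/34375) = 571/6875 ≈ 0.083055)
l + z = 571/6875 + 11190 = 76931821/6875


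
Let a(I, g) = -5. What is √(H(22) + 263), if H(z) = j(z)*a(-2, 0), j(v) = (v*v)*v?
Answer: I*√52977 ≈ 230.17*I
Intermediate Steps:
j(v) = v³ (j(v) = v²*v = v³)
H(z) = -5*z³ (H(z) = z³*(-5) = -5*z³)
√(H(22) + 263) = √(-5*22³ + 263) = √(-5*10648 + 263) = √(-53240 + 263) = √(-52977) = I*√52977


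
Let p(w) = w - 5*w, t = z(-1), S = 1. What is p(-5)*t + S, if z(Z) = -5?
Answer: -99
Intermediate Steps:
t = -5
p(w) = -4*w
p(-5)*t + S = -4*(-5)*(-5) + 1 = 20*(-5) + 1 = -100 + 1 = -99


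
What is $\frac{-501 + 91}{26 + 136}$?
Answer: $- \frac{205}{81} \approx -2.5309$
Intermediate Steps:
$\frac{-501 + 91}{26 + 136} = - \frac{410}{162} = \left(-410\right) \frac{1}{162} = - \frac{205}{81}$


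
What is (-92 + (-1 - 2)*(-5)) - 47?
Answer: -124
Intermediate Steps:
(-92 + (-1 - 2)*(-5)) - 47 = (-92 - 3*(-5)) - 47 = (-92 + 15) - 47 = -77 - 47 = -124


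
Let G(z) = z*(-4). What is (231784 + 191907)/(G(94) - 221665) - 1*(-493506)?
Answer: 109578142055/222041 ≈ 4.9350e+5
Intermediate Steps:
G(z) = -4*z
(231784 + 191907)/(G(94) - 221665) - 1*(-493506) = (231784 + 191907)/(-4*94 - 221665) - 1*(-493506) = 423691/(-376 - 221665) + 493506 = 423691/(-222041) + 493506 = 423691*(-1/222041) + 493506 = -423691/222041 + 493506 = 109578142055/222041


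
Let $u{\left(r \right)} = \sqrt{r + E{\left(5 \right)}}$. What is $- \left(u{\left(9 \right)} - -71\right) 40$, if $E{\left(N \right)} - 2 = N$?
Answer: $-3000$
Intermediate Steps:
$E{\left(N \right)} = 2 + N$
$u{\left(r \right)} = \sqrt{7 + r}$ ($u{\left(r \right)} = \sqrt{r + \left(2 + 5\right)} = \sqrt{r + 7} = \sqrt{7 + r}$)
$- \left(u{\left(9 \right)} - -71\right) 40 = - \left(\sqrt{7 + 9} - -71\right) 40 = - \left(\sqrt{16} + 71\right) 40 = - \left(4 + 71\right) 40 = - 75 \cdot 40 = \left(-1\right) 3000 = -3000$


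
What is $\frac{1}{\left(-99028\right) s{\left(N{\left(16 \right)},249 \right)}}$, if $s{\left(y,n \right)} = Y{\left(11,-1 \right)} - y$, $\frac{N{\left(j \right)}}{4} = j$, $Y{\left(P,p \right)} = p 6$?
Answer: $\frac{1}{6931960} \approx 1.4426 \cdot 10^{-7}$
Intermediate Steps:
$Y{\left(P,p \right)} = 6 p$
$N{\left(j \right)} = 4 j$
$s{\left(y,n \right)} = -6 - y$ ($s{\left(y,n \right)} = 6 \left(-1\right) - y = -6 - y$)
$\frac{1}{\left(-99028\right) s{\left(N{\left(16 \right)},249 \right)}} = \frac{1}{\left(-99028\right) \left(-6 - 4 \cdot 16\right)} = - \frac{1}{99028 \left(-6 - 64\right)} = - \frac{1}{99028 \left(-70\right)} = \left(- \frac{1}{99028}\right) \left(- \frac{1}{70}\right) = \frac{1}{6931960}$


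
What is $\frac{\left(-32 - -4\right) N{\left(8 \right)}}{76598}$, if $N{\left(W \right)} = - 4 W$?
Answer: $\frac{448}{38299} \approx 0.011697$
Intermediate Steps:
$\frac{\left(-32 - -4\right) N{\left(8 \right)}}{76598} = \frac{\left(-32 - -4\right) \left(\left(-4\right) 8\right)}{76598} = \left(-32 + 4\right) \left(-32\right) \frac{1}{76598} = \left(-28\right) \left(-32\right) \frac{1}{76598} = 896 \cdot \frac{1}{76598} = \frac{448}{38299}$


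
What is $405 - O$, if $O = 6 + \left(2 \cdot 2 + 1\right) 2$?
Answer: $389$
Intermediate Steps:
$O = 16$ ($O = 6 + \left(4 + 1\right) 2 = 6 + 5 \cdot 2 = 6 + 10 = 16$)
$405 - O = 405 - 16 = 389$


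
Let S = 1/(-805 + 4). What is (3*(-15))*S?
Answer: 5/89 ≈ 0.056180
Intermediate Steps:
S = -1/801 (S = 1/(-801) = -1/801 ≈ -0.0012484)
(3*(-15))*S = (3*(-15))*(-1/801) = -45*(-1/801) = 5/89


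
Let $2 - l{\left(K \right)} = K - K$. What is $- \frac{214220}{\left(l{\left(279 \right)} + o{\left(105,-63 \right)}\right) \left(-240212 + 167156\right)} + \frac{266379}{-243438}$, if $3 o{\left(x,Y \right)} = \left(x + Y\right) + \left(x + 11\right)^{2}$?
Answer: $- \frac{3647767798553}{3335601757696} \approx -1.0936$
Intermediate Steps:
$o{\left(x,Y \right)} = \frac{Y}{3} + \frac{x}{3} + \frac{\left(11 + x\right)^{2}}{3}$ ($o{\left(x,Y \right)} = \frac{\left(x + Y\right) + \left(x + 11\right)^{2}}{3} = \frac{\left(Y + x\right) + \left(11 + x\right)^{2}}{3} = \frac{Y + x + \left(11 + x\right)^{2}}{3} = \frac{Y}{3} + \frac{x}{3} + \frac{\left(11 + x\right)^{2}}{3}$)
$l{\left(K \right)} = 2$ ($l{\left(K \right)} = 2 - \left(K - K\right) = 2 - 0 = 2 + 0 = 2$)
$- \frac{214220}{\left(l{\left(279 \right)} + o{\left(105,-63 \right)}\right) \left(-240212 + 167156\right)} + \frac{266379}{-243438} = - \frac{214220}{\left(2 + \left(\frac{1}{3} \left(-63\right) + \frac{1}{3} \cdot 105 + \frac{\left(11 + 105\right)^{2}}{3}\right)\right) \left(-240212 + 167156\right)} + \frac{266379}{-243438} = - \frac{214220}{\left(2 + \left(-21 + 35 + \frac{116^{2}}{3}\right)\right) \left(-73056\right)} + 266379 \left(- \frac{1}{243438}\right) = - \frac{214220}{\left(2 + \left(-21 + 35 + \frac{1}{3} \cdot 13456\right)\right) \left(-73056\right)} - \frac{88793}{81146} = - \frac{214220}{\left(2 + \left(-21 + 35 + \frac{13456}{3}\right)\right) \left(-73056\right)} - \frac{88793}{81146} = - \frac{214220}{\left(2 + \frac{13498}{3}\right) \left(-73056\right)} - \frac{88793}{81146} = - \frac{214220}{\frac{13504}{3} \left(-73056\right)} - \frac{88793}{81146} = - \frac{214220}{-328849408} - \frac{88793}{81146} = \left(-214220\right) \left(- \frac{1}{328849408}\right) - \frac{88793}{81146} = \frac{53555}{82212352} - \frac{88793}{81146} = - \frac{3647767798553}{3335601757696}$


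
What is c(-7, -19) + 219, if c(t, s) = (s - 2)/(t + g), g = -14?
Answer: 220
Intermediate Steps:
c(t, s) = (-2 + s)/(-14 + t) (c(t, s) = (s - 2)/(t - 14) = (-2 + s)/(-14 + t))
c(-7, -19) + 219 = (-2 - 19)/(-14 - 7) + 219 = -21/(-21) + 219 = -1/21*(-21) + 219 = 1 + 219 = 220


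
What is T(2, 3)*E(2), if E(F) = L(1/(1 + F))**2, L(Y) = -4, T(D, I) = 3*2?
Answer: 96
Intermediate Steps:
T(D, I) = 6
E(F) = 16 (E(F) = (-4)**2 = 16)
T(2, 3)*E(2) = 6*16 = 96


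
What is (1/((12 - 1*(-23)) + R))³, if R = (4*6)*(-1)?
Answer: 1/1331 ≈ 0.00075131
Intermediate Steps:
R = -24 (R = 24*(-1) = -24)
(1/((12 - 1*(-23)) + R))³ = (1/((12 - 1*(-23)) - 24))³ = (1/((12 + 23) - 24))³ = (1/(35 - 24))³ = (1/11)³ = 1/1331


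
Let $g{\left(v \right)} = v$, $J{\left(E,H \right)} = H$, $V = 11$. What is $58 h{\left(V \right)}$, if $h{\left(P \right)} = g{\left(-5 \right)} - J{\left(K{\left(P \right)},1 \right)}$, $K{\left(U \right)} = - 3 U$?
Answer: $-348$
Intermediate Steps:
$h{\left(P \right)} = -6$ ($h{\left(P \right)} = -5 - 1 = -6$)
$58 h{\left(V \right)} = 58 \left(-6\right) = -348$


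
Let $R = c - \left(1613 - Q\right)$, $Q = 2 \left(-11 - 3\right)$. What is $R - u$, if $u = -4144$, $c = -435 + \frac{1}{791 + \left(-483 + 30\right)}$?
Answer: $\frac{698985}{338} \approx 2068.0$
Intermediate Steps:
$Q = -28$ ($Q = 2 \left(-14\right) = -28$)
$c = - \frac{147029}{338}$ ($c = -435 + \frac{1}{791 - 453} = -435 + \frac{1}{338} = - \frac{147029}{338} \approx -435.0$)
$R = - \frac{701687}{338}$ ($R = - \frac{147029}{338} - \left(1613 + 28\right) = - \frac{147029}{338} - 1641 = - \frac{701687}{338} \approx -2076.0$)
$R - u = - \frac{701687}{338} - -4144 = - \frac{701687}{338} + 4144 = \frac{698985}{338}$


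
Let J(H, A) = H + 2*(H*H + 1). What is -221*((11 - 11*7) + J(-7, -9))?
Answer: -5967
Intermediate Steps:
J(H, A) = 2 + H + 2*H² (J(H, A) = H + 2*(H² + 1) = H + 2*(1 + H²) = H + (2 + 2*H²) = 2 + H + 2*H²)
-221*((11 - 11*7) + J(-7, -9)) = -221*((11 - 11*7) + (2 - 7 + 2*(-7)²)) = -221*((11 - 77) + (2 - 7 + 2*49)) = -221*(-66 + (2 - 7 + 98)) = -221*(-66 + 93) = -221*27 = -5967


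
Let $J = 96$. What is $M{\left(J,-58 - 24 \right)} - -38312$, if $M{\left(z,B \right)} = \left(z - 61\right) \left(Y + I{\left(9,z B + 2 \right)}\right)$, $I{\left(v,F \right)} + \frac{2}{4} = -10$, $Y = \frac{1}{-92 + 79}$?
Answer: $\frac{986487}{26} \approx 37942.0$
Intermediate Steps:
$Y = - \frac{1}{13}$ ($Y = \frac{1}{-13} = - \frac{1}{13} \approx -0.076923$)
$I{\left(v,F \right)} = - \frac{21}{2}$ ($I{\left(v,F \right)} = - \frac{1}{2} - 10 = - \frac{21}{2}$)
$M{\left(z,B \right)} = \frac{16775}{26} - \frac{275 z}{26}$ ($M{\left(z,B \right)} = \left(z - 61\right) \left(- \frac{1}{13} - \frac{21}{2}\right) = \left(-61 + z\right) \left(- \frac{275}{26}\right) = \frac{16775}{26} - \frac{275 z}{26}$)
$M{\left(J,-58 - 24 \right)} - -38312 = \left(\frac{16775}{26} - \frac{13200}{13}\right) - -38312 = \left(\frac{16775}{26} - \frac{13200}{13}\right) + 38312 = - \frac{9625}{26} + 38312 = \frac{986487}{26}$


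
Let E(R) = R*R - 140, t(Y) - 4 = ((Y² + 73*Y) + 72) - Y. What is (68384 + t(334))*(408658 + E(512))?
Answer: 136857970368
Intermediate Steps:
t(Y) = 76 + Y² + 72*Y (t(Y) = 4 + (((Y² + 73*Y) + 72) - Y) = 4 + ((72 + Y² + 73*Y) - Y) = 4 + (72 + Y² + 72*Y) = 76 + Y² + 72*Y)
E(R) = -140 + R² (E(R) = R² - 140 = -140 + R²)
(68384 + t(334))*(408658 + E(512)) = (68384 + (76 + 334² + 72*334))*(408658 + (-140 + 512²)) = (68384 + (76 + 111556 + 24048))*(408658 + (-140 + 262144)) = (68384 + 135680)*(408658 + 262004) = 204064*670662 = 136857970368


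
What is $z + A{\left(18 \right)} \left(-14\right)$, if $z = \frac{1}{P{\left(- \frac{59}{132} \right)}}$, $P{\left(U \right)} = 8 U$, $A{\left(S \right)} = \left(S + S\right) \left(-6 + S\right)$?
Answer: $- \frac{713697}{118} \approx -6048.3$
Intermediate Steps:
$A{\left(S \right)} = 2 S \left(-6 + S\right)$
$z = - \frac{33}{118}$ ($z = \frac{1}{8 \left(- \frac{59}{132}\right)} = \frac{1}{- \frac{118}{33}} = - \frac{33}{118} \approx -0.27966$)
$z + A{\left(18 \right)} \left(-14\right) = - \frac{33}{118} + 2 \cdot 18 \left(-6 + 18\right) \left(-14\right) = - \frac{33}{118} + 2 \cdot 18 \cdot 12 \left(-14\right) = - \frac{33}{118} + 432 \left(-14\right) = - \frac{33}{118} - 6048 = - \frac{713697}{118}$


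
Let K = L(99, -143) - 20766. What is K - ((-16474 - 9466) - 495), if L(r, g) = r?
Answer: 5768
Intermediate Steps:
K = -20667 (K = 99 - 20766 = -20667)
K - ((-16474 - 9466) - 495) = -20667 - ((-16474 - 9466) - 495) = -20667 - (-25940 - 495) = -20667 - 1*(-26435) = -20667 + 26435 = 5768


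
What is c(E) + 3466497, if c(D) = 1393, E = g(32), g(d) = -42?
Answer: 3467890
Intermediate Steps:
E = -42
c(E) + 3466497 = 1393 + 3466497 = 3467890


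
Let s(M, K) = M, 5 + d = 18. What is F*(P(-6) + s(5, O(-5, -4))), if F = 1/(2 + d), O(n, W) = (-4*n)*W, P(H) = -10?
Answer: -⅓ ≈ -0.33333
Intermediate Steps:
d = 13 (d = -5 + 18 = 13)
O(n, W) = -4*W*n
F = 1/15 (F = 1/(2 + 13) = 1/15 ≈ 0.066667)
F*(P(-6) + s(5, O(-5, -4))) = (-10 + 5)/15 = (1/15)*(-5) = -⅓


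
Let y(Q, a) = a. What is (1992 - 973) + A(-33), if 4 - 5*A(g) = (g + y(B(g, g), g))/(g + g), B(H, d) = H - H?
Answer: 5098/5 ≈ 1019.6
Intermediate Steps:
B(H, d) = 0
A(g) = ⅗ (A(g) = ⅘ - (g + g)/(5*(g + g)) = ⅘ - 2*g/(5*(2*g)) = ⅘ - 2*g*1/(2*g)/5 = ⅘ - ⅕*1 = ⅘ - ⅕ = ⅗)
(1992 - 973) + A(-33) = (1992 - 973) + ⅗ = 1019 + ⅗ = 5098/5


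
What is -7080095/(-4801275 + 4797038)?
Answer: 7080095/4237 ≈ 1671.0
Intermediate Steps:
-7080095/(-4801275 + 4797038) = -7080095/(-4237) = -7080095*(-1/4237) = 7080095/4237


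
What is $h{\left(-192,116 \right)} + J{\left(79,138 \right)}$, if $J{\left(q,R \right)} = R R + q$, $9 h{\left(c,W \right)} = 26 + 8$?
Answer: $\frac{172141}{9} \approx 19127.0$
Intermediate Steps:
$h{\left(c,W \right)} = \frac{34}{9}$ ($h{\left(c,W \right)} = \frac{26 + 8}{9} = \frac{1}{9} \cdot 34 = \frac{34}{9}$)
$J{\left(q,R \right)} = q + R^{2}$ ($J{\left(q,R \right)} = R^{2} + q = q + R^{2}$)
$h{\left(-192,116 \right)} + J{\left(79,138 \right)} = \frac{34}{9} + \left(79 + 138^{2}\right) = \frac{34}{9} + \left(79 + 19044\right) = \frac{34}{9} + 19123 = \frac{172141}{9}$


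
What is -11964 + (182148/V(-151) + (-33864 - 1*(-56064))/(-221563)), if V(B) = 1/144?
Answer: 5808794252724/221563 ≈ 2.6217e+7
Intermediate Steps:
V(B) = 1/144
-11964 + (182148/V(-151) + (-33864 - 1*(-56064))/(-221563)) = -11964 + (182148/(1/144) + (-33864 - 1*(-56064))/(-221563)) = -11964 + (182148*144 + (-33864 + 56064)*(-1/221563)) = -11964 + (26229312 + 22200*(-1/221563)) = -11964 + (26229312 - 22200/221563) = -11964 + 5811445032456/221563 = 5808794252724/221563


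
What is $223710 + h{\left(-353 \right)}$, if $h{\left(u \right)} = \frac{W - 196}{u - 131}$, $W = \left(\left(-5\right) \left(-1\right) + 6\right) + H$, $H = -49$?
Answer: $\frac{54137937}{242} \approx 2.2371 \cdot 10^{5}$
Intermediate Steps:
$W = -38$ ($W = \left(\left(-5\right) \left(-1\right) + 6\right) - 49 = \left(5 + 6\right) - 49 = 11 - 49 = -38$)
$h{\left(u \right)} = - \frac{234}{-131 + u}$ ($h{\left(u \right)} = \frac{-38 - 196}{u - 131} = - \frac{234}{-131 + u}$)
$223710 + h{\left(-353 \right)} = 223710 - \frac{234}{-131 - 353} = 223710 - \frac{234}{-484} = 223710 - - \frac{117}{242} = 223710 + \frac{117}{242} = \frac{54137937}{242}$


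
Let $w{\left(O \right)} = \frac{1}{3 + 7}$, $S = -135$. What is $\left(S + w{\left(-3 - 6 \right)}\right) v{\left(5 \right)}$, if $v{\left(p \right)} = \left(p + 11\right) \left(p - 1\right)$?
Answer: $- \frac{43168}{5} \approx -8633.6$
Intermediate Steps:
$v{\left(p \right)} = \left(-1 + p\right) \left(11 + p\right)$ ($v{\left(p \right)} = \left(11 + p\right) \left(-1 + p\right) = \left(-1 + p\right) \left(11 + p\right)$)
$w{\left(O \right)} = \frac{1}{10}$
$\left(S + w{\left(-3 - 6 \right)}\right) v{\left(5 \right)} = \left(-135 + \frac{1}{10}\right) \left(-11 + 5^{2} + 10 \cdot 5\right) = - \frac{1349 \left(-11 + 25 + 50\right)}{10} = \left(- \frac{1349}{10}\right) 64 = - \frac{43168}{5}$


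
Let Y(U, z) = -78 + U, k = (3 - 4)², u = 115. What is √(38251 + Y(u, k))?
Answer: 4*√2393 ≈ 195.67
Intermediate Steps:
k = 1 (k = (-1)² = 1)
√(38251 + Y(u, k)) = √(38251 + (-78 + 115)) = √(38251 + 37) = √38288 = 4*√2393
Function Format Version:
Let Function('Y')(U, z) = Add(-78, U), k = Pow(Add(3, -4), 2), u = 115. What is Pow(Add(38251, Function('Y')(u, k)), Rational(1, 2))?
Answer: Mul(4, Pow(2393, Rational(1, 2))) ≈ 195.67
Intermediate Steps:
k = 1 (k = Pow(-1, 2) = 1)
Pow(Add(38251, Function('Y')(u, k)), Rational(1, 2)) = Pow(Add(38251, Add(-78, 115)), Rational(1, 2)) = Pow(Add(38251, 37), Rational(1, 2)) = Pow(38288, Rational(1, 2)) = Mul(4, Pow(2393, Rational(1, 2)))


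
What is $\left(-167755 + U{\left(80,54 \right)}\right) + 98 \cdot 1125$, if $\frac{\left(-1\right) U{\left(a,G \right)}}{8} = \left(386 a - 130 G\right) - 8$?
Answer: $-248321$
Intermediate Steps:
$U{\left(a,G \right)} = 64 - 3088 a + 1040 G$ ($U{\left(a,G \right)} = - 8 \left(\left(386 a - 130 G\right) - 8\right) = - 8 \left(\left(- 130 G + 386 a\right) - 8\right) = - 8 \left(-8 - 130 G + 386 a\right) = 64 - 3088 a + 1040 G$)
$\left(-167755 + U{\left(80,54 \right)}\right) + 98 \cdot 1125 = \left(-167755 + \left(64 - 247040 + 1040 \cdot 54\right)\right) + 98 \cdot 1125 = \left(-167755 + \left(64 - 247040 + 56160\right)\right) + 110250 = \left(-167755 - 190816\right) + 110250 = -358571 + 110250 = -248321$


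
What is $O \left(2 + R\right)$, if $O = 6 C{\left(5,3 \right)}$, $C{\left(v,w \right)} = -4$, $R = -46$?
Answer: $1056$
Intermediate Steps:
$O = -24$ ($O = 6 \left(-4\right) = -24$)
$O \left(2 + R\right) = - 24 \left(2 - 46\right) = \left(-24\right) \left(-44\right) = 1056$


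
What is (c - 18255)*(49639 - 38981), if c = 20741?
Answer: 26495788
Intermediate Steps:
(c - 18255)*(49639 - 38981) = (20741 - 18255)*(49639 - 38981) = 2486*10658 = 26495788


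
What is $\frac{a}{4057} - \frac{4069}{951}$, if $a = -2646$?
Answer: $- \frac{19024279}{3858207} \approx -4.9309$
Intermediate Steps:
$\frac{a}{4057} - \frac{4069}{951} = - \frac{2646}{4057} - \frac{4069}{951} = - \frac{19024279}{3858207}$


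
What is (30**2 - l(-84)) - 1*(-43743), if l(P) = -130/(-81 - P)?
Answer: 134059/3 ≈ 44686.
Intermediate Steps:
(30**2 - l(-84)) - 1*(-43743) = (30**2 - 130/(81 - 84)) - 1*(-43743) = (900 - 130/(-3)) + 43743 = (900 - 130*(-1)/3) + 43743 = (900 - 1*(-130/3)) + 43743 = (900 + 130/3) + 43743 = 2830/3 + 43743 = 134059/3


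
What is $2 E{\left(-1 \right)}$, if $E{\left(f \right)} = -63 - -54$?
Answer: $-18$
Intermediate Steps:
$E{\left(f \right)} = -9$ ($E{\left(f \right)} = -63 + 54 = -9$)
$2 E{\left(-1 \right)} = 2 \left(-9\right) = -18$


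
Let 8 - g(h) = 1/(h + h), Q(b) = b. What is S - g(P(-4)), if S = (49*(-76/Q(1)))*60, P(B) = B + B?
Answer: -3575169/16 ≈ -2.2345e+5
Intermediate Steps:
P(B) = 2*B
g(h) = 8 - 1/(2*h) (g(h) = 8 - 1/(h + h) = 8 - 1/(2*h))
S = -223440 (S = (49*(-76/1))*60 = (49*(-76*1))*60 = (49*(-76))*60 = -3724*60 = -223440)
S - g(P(-4)) = -223440 - (8 - 1/(2*(2*(-4)))) = -223440 - (8 - ½/(-8)) = -223440 - (8 - ½*(-⅛)) = -223440 - (8 + 1/16) = -223440 - 1*129/16 = -223440 - 129/16 = -3575169/16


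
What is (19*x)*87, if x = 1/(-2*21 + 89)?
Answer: 1653/47 ≈ 35.170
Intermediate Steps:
x = 1/47 (x = 1/(-42 + 89) = 1/47 ≈ 0.021277)
(19*x)*87 = (19*(1/47))*87 = (19/47)*87 = 1653/47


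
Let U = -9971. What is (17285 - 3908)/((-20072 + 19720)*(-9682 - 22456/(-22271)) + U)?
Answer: 99306389/25223674897 ≈ 0.0039370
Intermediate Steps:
(17285 - 3908)/((-20072 + 19720)*(-9682 - 22456/(-22271)) + U) = (17285 - 3908)/((-20072 + 19720)*(-9682 - 22456/(-22271)) - 9971) = 13377/(-352*(-9682 - 22456*(-1/22271)) - 9971) = 13377/(-352*(-9682 + 22456/22271) - 9971) = 13377/(-352*(-215605366/22271) - 9971) = 13377/(75893088832/22271 - 9971) = 13377/(75671024691/22271) = 13377*(22271/75671024691) = 99306389/25223674897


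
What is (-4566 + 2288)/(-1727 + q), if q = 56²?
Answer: -2278/1409 ≈ -1.6167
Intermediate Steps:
q = 3136
(-4566 + 2288)/(-1727 + q) = (-4566 + 2288)/(-1727 + 3136) = -2278/1409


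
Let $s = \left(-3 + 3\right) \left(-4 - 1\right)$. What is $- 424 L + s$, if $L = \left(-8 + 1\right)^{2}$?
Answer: $-20776$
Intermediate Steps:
$L = 49$ ($L = \left(-7\right)^{2} = 49$)
$s = 0$ ($s = 0 \left(-4 - 1\right) = 0 \left(-5\right) = 0$)
$- 424 L + s = \left(-424\right) 49 + 0 = -20776 + 0 = -20776$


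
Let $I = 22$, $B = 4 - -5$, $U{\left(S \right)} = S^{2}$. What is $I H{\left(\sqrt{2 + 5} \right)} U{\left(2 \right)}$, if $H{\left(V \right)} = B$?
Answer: $792$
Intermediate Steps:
$B = 9$ ($B = 4 + 5 = 9$)
$H{\left(V \right)} = 9$
$I H{\left(\sqrt{2 + 5} \right)} U{\left(2 \right)} = 22 \cdot 9 \cdot 2^{2} = 198 \cdot 4 = 792$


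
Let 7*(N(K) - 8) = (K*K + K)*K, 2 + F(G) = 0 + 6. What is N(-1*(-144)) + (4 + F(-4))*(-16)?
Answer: 3005880/7 ≈ 4.2941e+5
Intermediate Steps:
F(G) = 4 (F(G) = -2 + (0 + 6) = -2 + 6 = 4)
N(K) = 8 + K*(K + K²)/7 (N(K) = 8 + ((K*K + K)*K)/7 = 8 + ((K² + K)*K)/7 = 8 + ((K + K²)*K)/7 = 8 + (K*(K + K²))/7 = 8 + K*(K + K²)/7)
N(-1*(-144)) + (4 + F(-4))*(-16) = (8 + (-1*(-144))²/7 + (-1*(-144))³/7) + (4 + 4)*(-16) = (8 + (⅐)*144² + (⅐)*144³) + 8*(-16) = (8 + (⅐)*20736 + (⅐)*2985984) - 128 = (8 + 20736/7 + 2985984/7) - 128 = 3006776/7 - 128 = 3005880/7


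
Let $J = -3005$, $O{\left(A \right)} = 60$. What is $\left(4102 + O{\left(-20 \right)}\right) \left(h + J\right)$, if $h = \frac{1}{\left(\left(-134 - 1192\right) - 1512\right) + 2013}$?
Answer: $- \frac{10318122412}{825} \approx -1.2507 \cdot 10^{7}$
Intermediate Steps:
$h = - \frac{1}{825}$ ($h = \frac{1}{\left(\left(-134 - 1192\right) - 1512\right) + 2013} = \frac{1}{\left(-1326 - 1512\right) + 2013} = \frac{1}{-2838 + 2013} = \frac{1}{-825} = - \frac{1}{825} \approx -0.0012121$)
$\left(4102 + O{\left(-20 \right)}\right) \left(h + J\right) = \left(4102 + 60\right) \left(- \frac{1}{825} - 3005\right) = 4162 \left(- \frac{2479126}{825}\right) = - \frac{10318122412}{825}$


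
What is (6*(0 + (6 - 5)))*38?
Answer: 228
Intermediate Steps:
(6*(0 + (6 - 5)))*38 = (6*(0 + 1))*38 = (6*1)*38 = 6*38 = 228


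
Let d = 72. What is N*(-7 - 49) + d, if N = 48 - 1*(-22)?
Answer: -3848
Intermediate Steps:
N = 70 (N = 48 + 22 = 70)
N*(-7 - 49) + d = 70*(-7 - 49) + 72 = 70*(-56) + 72 = -3920 + 72 = -3848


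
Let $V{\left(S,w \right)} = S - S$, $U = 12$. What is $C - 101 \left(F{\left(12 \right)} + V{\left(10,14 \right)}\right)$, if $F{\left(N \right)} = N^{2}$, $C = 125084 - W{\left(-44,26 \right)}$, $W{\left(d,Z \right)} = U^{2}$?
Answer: $110396$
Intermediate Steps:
$V{\left(S,w \right)} = 0$
$W{\left(d,Z \right)} = 144$ ($W{\left(d,Z \right)} = 12^{2} = 144$)
$C = 124940$ ($C = 125084 - 144 = 124940$)
$C - 101 \left(F{\left(12 \right)} + V{\left(10,14 \right)}\right) = 124940 - 101 \left(12^{2} + 0\right) = 124940 - 101 \left(144 + 0\right) = 124940 - 14544 = 110396$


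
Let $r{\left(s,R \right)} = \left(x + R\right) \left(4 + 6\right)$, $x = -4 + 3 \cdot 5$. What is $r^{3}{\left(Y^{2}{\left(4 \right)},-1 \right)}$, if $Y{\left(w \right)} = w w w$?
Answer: $1000000$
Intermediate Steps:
$Y{\left(w \right)} = w^{3}$ ($Y{\left(w \right)} = w^{2} w = w^{3}$)
$x = 11$ ($x = -4 + 15 = 11$)
$r{\left(s,R \right)} = 110 + 10 R$ ($r{\left(s,R \right)} = \left(11 + R\right) \left(4 + 6\right) = \left(11 + R\right) 10 = 110 + 10 R$)
$r^{3}{\left(Y^{2}{\left(4 \right)},-1 \right)} = \left(110 + 10 \left(-1\right)\right)^{3} = \left(110 - 10\right)^{3} = 100^{3} = 1000000$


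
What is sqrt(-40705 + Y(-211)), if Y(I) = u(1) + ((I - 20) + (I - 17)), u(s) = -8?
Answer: 2*I*sqrt(10293) ≈ 202.91*I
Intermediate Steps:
Y(I) = -45 + 2*I (Y(I) = -8 + ((I - 20) + (I - 17)) = -8 + ((-20 + I) + (-17 + I)) = -8 + (-37 + 2*I) = -45 + 2*I)
sqrt(-40705 + Y(-211)) = sqrt(-40705 + (-45 + 2*(-211))) = sqrt(-40705 + (-45 - 422)) = sqrt(-40705 - 467) = sqrt(-41172) = 2*I*sqrt(10293)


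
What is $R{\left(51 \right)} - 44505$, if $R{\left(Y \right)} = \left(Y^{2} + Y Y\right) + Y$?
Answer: $-39252$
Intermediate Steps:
$R{\left(Y \right)} = Y + 2 Y^{2}$ ($R{\left(Y \right)} = \left(Y^{2} + Y^{2}\right) + Y = 2 Y^{2} + Y = Y + 2 Y^{2}$)
$R{\left(51 \right)} - 44505 = 51 \left(1 + 2 \cdot 51\right) - 44505 = 51 \left(1 + 102\right) - 44505 = 51 \cdot 103 - 44505 = 5253 - 44505 = -39252$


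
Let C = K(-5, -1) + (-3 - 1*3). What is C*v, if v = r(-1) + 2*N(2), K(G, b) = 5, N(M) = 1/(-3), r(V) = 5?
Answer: -13/3 ≈ -4.3333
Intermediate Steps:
N(M) = -⅓
v = 13/3 (v = 5 + 2*(-⅓) = 5 - ⅔ = 13/3 ≈ 4.3333)
C = -1 (C = 5 + (-3 - 1*3) = 5 + (-3 - 3) = 5 - 6 = -1)
C*v = -1*13/3 = -13/3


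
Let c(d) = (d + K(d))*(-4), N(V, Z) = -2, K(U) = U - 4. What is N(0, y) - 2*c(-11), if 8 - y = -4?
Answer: -210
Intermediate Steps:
y = 12 (y = 8 - 1*(-4) = 8 + 4 = 12)
K(U) = -4 + U
c(d) = 16 - 8*d (c(d) = (d + (-4 + d))*(-4) = (-4 + 2*d)*(-4) = 16 - 8*d)
N(0, y) - 2*c(-11) = -2 - 2*(16 - 8*(-11)) = -2 - 2*(16 + 88) = -2 - 2*104 = -2 - 208 = -210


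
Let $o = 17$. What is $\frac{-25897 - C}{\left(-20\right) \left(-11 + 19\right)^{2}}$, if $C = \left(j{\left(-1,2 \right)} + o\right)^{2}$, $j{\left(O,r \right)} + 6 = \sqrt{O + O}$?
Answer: $\frac{813}{40} + \frac{11 i \sqrt{2}}{640} \approx 20.325 + 0.024307 i$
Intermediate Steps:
$j{\left(O,r \right)} = -6 + \sqrt{2} \sqrt{O}$ ($j{\left(O,r \right)} = -6 + \sqrt{O + O} = -6 + \sqrt{2 O} = -6 + \sqrt{2} \sqrt{O}$)
$C = \left(11 + i \sqrt{2}\right)^{2}$ ($C = \left(\left(-6 + \sqrt{2} \sqrt{-1}\right) + 17\right)^{2} = \left(\left(-6 + \sqrt{2} i\right) + 17\right)^{2} = \left(\left(-6 + i \sqrt{2}\right) + 17\right)^{2} = \left(11 + i \sqrt{2}\right)^{2} \approx 119.0 + 31.113 i$)
$\frac{-25897 - C}{\left(-20\right) \left(-11 + 19\right)^{2}} = \frac{-25897 - \left(11 + i \sqrt{2}\right)^{2}}{\left(-20\right) \left(-11 + 19\right)^{2}} = \frac{-25897 - \left(11 + i \sqrt{2}\right)^{2}}{\left(-20\right) 8^{2}} = \frac{-25897 - \left(11 + i \sqrt{2}\right)^{2}}{\left(-20\right) 64} = \frac{-25897 - \left(11 + i \sqrt{2}\right)^{2}}{-1280} = \left(-25897 - \left(11 + i \sqrt{2}\right)^{2}\right) \left(- \frac{1}{1280}\right) = \frac{25897}{1280} + \frac{\left(11 + i \sqrt{2}\right)^{2}}{1280}$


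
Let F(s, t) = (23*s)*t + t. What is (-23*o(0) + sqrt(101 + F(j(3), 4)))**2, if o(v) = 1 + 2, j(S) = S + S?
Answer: 5418 - 414*sqrt(73) ≈ 1880.8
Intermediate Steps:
j(S) = 2*S
o(v) = 3
F(s, t) = t + 23*s*t (F(s, t) = 23*s*t + t = t + 23*s*t)
(-23*o(0) + sqrt(101 + F(j(3), 4)))**2 = (-23*3 + sqrt(101 + 4*(1 + 23*(2*3))))**2 = (-69 + sqrt(101 + 4*(1 + 23*6)))**2 = (-69 + sqrt(101 + 4*(1 + 138)))**2 = (-69 + sqrt(101 + 4*139))**2 = (-69 + sqrt(101 + 556))**2 = (-69 + sqrt(657))**2 = (-69 + 3*sqrt(73))**2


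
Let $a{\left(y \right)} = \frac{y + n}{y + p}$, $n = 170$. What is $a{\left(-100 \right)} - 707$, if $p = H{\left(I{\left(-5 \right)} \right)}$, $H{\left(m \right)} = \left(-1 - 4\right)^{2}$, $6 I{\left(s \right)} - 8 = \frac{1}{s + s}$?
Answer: $- \frac{10619}{15} \approx -707.93$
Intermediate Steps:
$I{\left(s \right)} = \frac{4}{3} + \frac{1}{12 s}$ ($I{\left(s \right)} = \frac{4}{3} + \frac{1}{6 \left(s + s\right)} = \frac{4}{3} + \frac{1}{6 \cdot 2 s} = \frac{4}{3} + \frac{\frac{1}{2} \frac{1}{s}}{6} = \frac{4}{3} + \frac{1}{12 s}$)
$H{\left(m \right)} = 25$ ($H{\left(m \right)} = \left(-5\right)^{2} = 25$)
$p = 25$
$a{\left(y \right)} = \frac{170 + y}{25 + y}$ ($a{\left(y \right)} = \frac{y + 170}{y + 25} = \frac{170 + y}{25 + y}$)
$a{\left(-100 \right)} - 707 = \frac{170 - 100}{25 - 100} - 707 = \frac{1}{-75} \cdot 70 - 707 = \left(- \frac{1}{75}\right) 70 - 707 = - \frac{14}{15} - 707 = - \frac{10619}{15}$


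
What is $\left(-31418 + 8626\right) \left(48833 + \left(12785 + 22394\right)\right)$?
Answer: $-1914801504$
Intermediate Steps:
$\left(-31418 + 8626\right) \left(48833 + \left(12785 + 22394\right)\right) = - 22792 \left(48833 + 35179\right) = \left(-22792\right) 84012 = -1914801504$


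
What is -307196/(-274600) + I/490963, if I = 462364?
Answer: 69446756037/33704609950 ≈ 2.0605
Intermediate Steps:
-307196/(-274600) + I/490963 = -307196/(-274600) + 462364/490963 = -307196*(-1/274600) + 462364*(1/490963) = 76799/68650 + 462364/490963 = 69446756037/33704609950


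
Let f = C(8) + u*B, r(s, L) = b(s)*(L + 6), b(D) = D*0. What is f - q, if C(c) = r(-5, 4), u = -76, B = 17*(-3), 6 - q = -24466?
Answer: -20596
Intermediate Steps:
q = 24472 (q = 6 - 1*(-24466) = 6 + 24466 = 24472)
B = -51
b(D) = 0
r(s, L) = 0 (r(s, L) = 0*(L + 6) = 0*(6 + L) = 0)
C(c) = 0
f = 3876 (f = 0 - 76*(-51) = 0 + 3876 = 3876)
f - q = 3876 - 1*24472 = 3876 - 24472 = -20596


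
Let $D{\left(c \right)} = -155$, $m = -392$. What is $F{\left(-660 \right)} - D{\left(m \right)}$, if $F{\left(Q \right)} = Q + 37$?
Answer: $-468$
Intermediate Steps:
$F{\left(Q \right)} = 37 + Q$
$F{\left(-660 \right)} - D{\left(m \right)} = \left(37 - 660\right) - -155 = -623 + 155 = -468$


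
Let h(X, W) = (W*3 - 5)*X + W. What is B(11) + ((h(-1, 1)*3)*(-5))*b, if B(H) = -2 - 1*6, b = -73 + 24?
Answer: 2197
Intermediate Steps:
b = -49
B(H) = -8 (B(H) = -2 - 6 = -8)
h(X, W) = W + X*(-5 + 3*W) (h(X, W) = (3*W - 5)*X + W = (-5 + 3*W)*X + W = X*(-5 + 3*W) + W = W + X*(-5 + 3*W))
B(11) + ((h(-1, 1)*3)*(-5))*b = -8 + (((1 - 5*(-1) + 3*1*(-1))*3)*(-5))*(-49) = -8 + (((1 + 5 - 3)*3)*(-5))*(-49) = -8 + ((3*3)*(-5))*(-49) = -8 + (9*(-5))*(-49) = -8 - 45*(-49) = -8 + 2205 = 2197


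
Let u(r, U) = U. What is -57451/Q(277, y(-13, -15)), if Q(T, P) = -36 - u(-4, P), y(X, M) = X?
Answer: 57451/23 ≈ 2497.9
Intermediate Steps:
Q(T, P) = -36 - P
-57451/Q(277, y(-13, -15)) = -57451/(-36 - 1*(-13)) = -57451/(-36 + 13) = -57451/(-23) = -57451*(-1/23) = 57451/23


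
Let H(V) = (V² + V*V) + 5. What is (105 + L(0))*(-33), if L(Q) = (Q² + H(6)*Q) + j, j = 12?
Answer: -3861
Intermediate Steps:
H(V) = 5 + 2*V² (H(V) = (V² + V²) + 5 = 2*V² + 5 = 5 + 2*V²)
L(Q) = 12 + Q² + 77*Q (L(Q) = (Q² + (5 + 2*6²)*Q) + 12 = (Q² + (5 + 2*36)*Q) + 12 = (Q² + (5 + 72)*Q) + 12 = (Q² + 77*Q) + 12 = 12 + Q² + 77*Q)
(105 + L(0))*(-33) = (105 + (12 + 0² + 77*0))*(-33) = (105 + (12 + 0 + 0))*(-33) = (105 + 12)*(-33) = 117*(-33) = -3861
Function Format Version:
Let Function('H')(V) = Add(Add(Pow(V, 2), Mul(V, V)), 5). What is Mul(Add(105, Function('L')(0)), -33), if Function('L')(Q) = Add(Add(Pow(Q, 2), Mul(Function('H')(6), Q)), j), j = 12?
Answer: -3861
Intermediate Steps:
Function('H')(V) = Add(5, Mul(2, Pow(V, 2))) (Function('H')(V) = Add(Add(Pow(V, 2), Pow(V, 2)), 5) = Add(Mul(2, Pow(V, 2)), 5) = Add(5, Mul(2, Pow(V, 2))))
Function('L')(Q) = Add(12, Pow(Q, 2), Mul(77, Q)) (Function('L')(Q) = Add(Add(Pow(Q, 2), Mul(Add(5, Mul(2, Pow(6, 2))), Q)), 12) = Add(Add(Pow(Q, 2), Mul(Add(5, Mul(2, 36)), Q)), 12) = Add(Add(Pow(Q, 2), Mul(Add(5, 72), Q)), 12) = Add(Add(Pow(Q, 2), Mul(77, Q)), 12) = Add(12, Pow(Q, 2), Mul(77, Q)))
Mul(Add(105, Function('L')(0)), -33) = Mul(Add(105, Add(12, Pow(0, 2), Mul(77, 0))), -33) = Mul(Add(105, Add(12, 0, 0)), -33) = Mul(Add(105, 12), -33) = Mul(117, -33) = -3861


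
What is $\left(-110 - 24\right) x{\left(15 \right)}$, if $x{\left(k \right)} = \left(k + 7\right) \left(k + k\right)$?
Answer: $-88440$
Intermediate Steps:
$x{\left(k \right)} = 2 k \left(7 + k\right)$ ($x{\left(k \right)} = \left(7 + k\right) 2 k = 2 k \left(7 + k\right)$)
$\left(-110 - 24\right) x{\left(15 \right)} = \left(-110 - 24\right) 2 \cdot 15 \left(7 + 15\right) = - 134 \cdot 2 \cdot 15 \cdot 22 = \left(-134\right) 660 = -88440$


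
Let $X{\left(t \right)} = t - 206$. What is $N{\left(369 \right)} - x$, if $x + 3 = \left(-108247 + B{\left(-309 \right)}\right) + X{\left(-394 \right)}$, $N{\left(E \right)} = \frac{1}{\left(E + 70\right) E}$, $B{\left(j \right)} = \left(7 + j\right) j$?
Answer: $\frac{2516044213}{161991} \approx 15532.0$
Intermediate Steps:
$B{\left(j \right)} = j \left(7 + j\right)$
$N{\left(E \right)} = \frac{1}{E \left(70 + E\right)}$ ($N{\left(E \right)} = \frac{1}{\left(70 + E\right) E} = \frac{1}{E \left(70 + E\right)}$)
$X{\left(t \right)} = -206 + t$ ($X{\left(t \right)} = t - 206 = -206 + t$)
$x = -15532$ ($x = -3 - \left(108847 + 309 \left(7 - 309\right)\right) = -3 - 15529 = -15532$)
$N{\left(369 \right)} - x = \frac{1}{369 \left(70 + 369\right)} - -15532 = \frac{1}{369 \cdot 439} + 15532 = \frac{1}{369} \cdot \frac{1}{439} + 15532 = \frac{1}{161991} + 15532 = \frac{2516044213}{161991}$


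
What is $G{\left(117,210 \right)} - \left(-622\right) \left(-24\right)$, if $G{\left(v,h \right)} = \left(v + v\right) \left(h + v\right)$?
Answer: $61590$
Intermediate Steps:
$G{\left(v,h \right)} = 2 v \left(h + v\right)$
$G{\left(117,210 \right)} - \left(-622\right) \left(-24\right) = 2 \cdot 117 \left(210 + 117\right) - \left(-622\right) \left(-24\right) = 2 \cdot 117 \cdot 327 - 14928 = 76518 - 14928 = 61590$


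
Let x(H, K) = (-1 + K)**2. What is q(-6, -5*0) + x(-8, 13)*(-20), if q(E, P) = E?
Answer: -2886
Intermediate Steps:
q(-6, -5*0) + x(-8, 13)*(-20) = -6 + (-1 + 13)**2*(-20) = -6 + 12**2*(-20) = -6 + 144*(-20) = -6 - 2880 = -2886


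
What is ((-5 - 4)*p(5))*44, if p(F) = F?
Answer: -1980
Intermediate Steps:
((-5 - 4)*p(5))*44 = ((-5 - 4)*5)*44 = -9*5*44 = -45*44 = -1980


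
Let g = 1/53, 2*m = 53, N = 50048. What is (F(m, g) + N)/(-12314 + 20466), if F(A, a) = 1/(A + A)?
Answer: 2652545/432056 ≈ 6.1394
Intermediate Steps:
m = 53/2 (m = (1/2)*53 = 53/2 ≈ 26.500)
g = 1/53 ≈ 0.018868
F(A, a) = 1/(2*A)
(F(m, g) + N)/(-12314 + 20466) = (1/(2*(53/2)) + 50048)/(-12314 + 20466) = ((1/2)*(2/53) + 50048)/8152 = (1/53 + 50048)*(1/8152) = (2652545/53)*(1/8152) = 2652545/432056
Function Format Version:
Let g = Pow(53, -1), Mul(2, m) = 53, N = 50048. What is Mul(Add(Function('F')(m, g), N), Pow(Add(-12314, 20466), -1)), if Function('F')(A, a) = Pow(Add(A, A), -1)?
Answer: Rational(2652545, 432056) ≈ 6.1394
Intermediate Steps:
m = Rational(53, 2) (m = Mul(Rational(1, 2), 53) = Rational(53, 2) ≈ 26.500)
g = Rational(1, 53) ≈ 0.018868
Function('F')(A, a) = Mul(Rational(1, 2), Pow(A, -1)) (Function('F')(A, a) = Pow(Mul(2, A), -1) = Mul(Rational(1, 2), Pow(A, -1)))
Mul(Add(Function('F')(m, g), N), Pow(Add(-12314, 20466), -1)) = Mul(Add(Mul(Rational(1, 2), Pow(Rational(53, 2), -1)), 50048), Pow(Add(-12314, 20466), -1)) = Mul(Add(Mul(Rational(1, 2), Rational(2, 53)), 50048), Pow(8152, -1)) = Mul(Add(Rational(1, 53), 50048), Rational(1, 8152)) = Mul(Rational(2652545, 53), Rational(1, 8152)) = Rational(2652545, 432056)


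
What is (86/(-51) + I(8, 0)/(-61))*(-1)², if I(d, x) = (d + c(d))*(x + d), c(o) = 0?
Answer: -8510/3111 ≈ -2.7355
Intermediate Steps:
I(d, x) = d*(d + x) (I(d, x) = (d + 0)*(x + d) = d*(d + x))
(86/(-51) + I(8, 0)/(-61))*(-1)² = (86/(-51) + (8*(8 + 0))/(-61))*(-1)² = (86*(-1/51) + (8*8)*(-1/61))*1 = (-86/51 + 64*(-1/61))*1 = (-86/51 - 64/61)*1 = -8510/3111*1 = -8510/3111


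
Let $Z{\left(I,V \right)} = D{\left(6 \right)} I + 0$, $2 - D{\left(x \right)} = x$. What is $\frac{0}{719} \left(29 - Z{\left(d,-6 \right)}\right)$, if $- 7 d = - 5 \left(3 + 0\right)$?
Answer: $0$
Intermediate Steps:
$d = \frac{15}{7}$ ($d = - \frac{\left(-5\right) \left(3 + 0\right)}{7} = - \frac{\left(-5\right) 3}{7} = \left(- \frac{1}{7}\right) \left(-15\right) = \frac{15}{7} \approx 2.1429$)
$D{\left(x \right)} = 2 - x$
$Z{\left(I,V \right)} = - 4 I$ ($Z{\left(I,V \right)} = \left(2 - 6\right) I + 0 = - 4 I + 0 = - 4 I$)
$\frac{0}{719} \left(29 - Z{\left(d,-6 \right)}\right) = \frac{0}{719} \left(29 - \left(-4\right) \frac{15}{7}\right) = 0 \cdot \frac{1}{719} \left(29 - - \frac{60}{7}\right) = 0 \left(29 + \frac{60}{7}\right) = 0 \cdot \frac{263}{7} = 0$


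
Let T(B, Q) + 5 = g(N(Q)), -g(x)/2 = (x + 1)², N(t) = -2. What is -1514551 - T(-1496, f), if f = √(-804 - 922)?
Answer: -1514544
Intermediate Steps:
f = I*√1726 (f = √(-1726) = I*√1726 ≈ 41.545*I)
g(x) = -2*(1 + x)² (g(x) = -2*(x + 1)² = -2*(1 + x)²)
T(B, Q) = -7 (T(B, Q) = -5 - 2*(1 - 2)² = -5 - 2*(-1)² = -5 - 2*1 = -5 - 2 = -7)
-1514551 - T(-1496, f) = -1514551 - 1*(-7) = -1514551 + 7 = -1514544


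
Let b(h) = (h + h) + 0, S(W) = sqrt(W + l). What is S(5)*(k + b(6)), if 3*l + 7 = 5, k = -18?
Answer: -2*sqrt(39) ≈ -12.490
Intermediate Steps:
l = -2/3 (l = -7/3 + (1/3)*5 = -7/3 + 5/3 = -2/3 ≈ -0.66667)
S(W) = sqrt(-2/3 + W) (S(W) = sqrt(W - 2/3) = sqrt(-2/3 + W))
b(h) = 2*h (b(h) = 2*h + 0 = 2*h)
S(5)*(k + b(6)) = (sqrt(-6 + 9*5)/3)*(-18 + 2*6) = (sqrt(-6 + 45)/3)*(-18 + 12) = (sqrt(39)/3)*(-6) = -2*sqrt(39)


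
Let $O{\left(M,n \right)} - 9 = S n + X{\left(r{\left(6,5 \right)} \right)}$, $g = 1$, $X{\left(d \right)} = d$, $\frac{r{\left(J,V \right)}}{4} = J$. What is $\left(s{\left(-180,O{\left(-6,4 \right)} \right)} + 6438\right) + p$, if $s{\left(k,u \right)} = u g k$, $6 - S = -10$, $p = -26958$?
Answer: $-37980$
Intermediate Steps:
$r{\left(J,V \right)} = 4 J$
$S = 16$ ($S = 6 - -10 = 6 + 10 = 16$)
$O{\left(M,n \right)} = 33 + 16 n$ ($O{\left(M,n \right)} = 9 + \left(16 n + 4 \cdot 6\right) = 9 + \left(16 n + 24\right) = 9 + \left(24 + 16 n\right) = 33 + 16 n$)
$s{\left(k,u \right)} = k u$ ($s{\left(k,u \right)} = u 1 k = u k = k u$)
$\left(s{\left(-180,O{\left(-6,4 \right)} \right)} + 6438\right) + p = \left(- 180 \left(33 + 16 \cdot 4\right) + 6438\right) - 26958 = \left(- 180 \left(33 + 64\right) + 6438\right) - 26958 = \left(\left(-180\right) 97 + 6438\right) - 26958 = \left(-17460 + 6438\right) - 26958 = -11022 - 26958 = -37980$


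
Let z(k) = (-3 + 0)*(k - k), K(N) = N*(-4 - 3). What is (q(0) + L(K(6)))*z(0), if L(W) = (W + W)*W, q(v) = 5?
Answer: 0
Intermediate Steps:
K(N) = -7*N (K(N) = N*(-7) = -7*N)
z(k) = 0 (z(k) = -3*0 = 0)
L(W) = 2*W**2 (L(W) = (2*W)*W = 2*W**2)
(q(0) + L(K(6)))*z(0) = (5 + 2*(-7*6)**2)*0 = (5 + 2*(-42)**2)*0 = (5 + 2*1764)*0 = (5 + 3528)*0 = 3533*0 = 0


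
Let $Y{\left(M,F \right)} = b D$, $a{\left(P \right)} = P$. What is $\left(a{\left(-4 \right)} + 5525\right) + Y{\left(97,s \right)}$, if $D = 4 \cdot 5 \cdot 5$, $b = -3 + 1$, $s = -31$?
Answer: $5321$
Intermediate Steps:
$b = -2$
$D = 100$ ($D = 20 \cdot 5 = 100$)
$Y{\left(M,F \right)} = -200$ ($Y{\left(M,F \right)} = \left(-2\right) 100 = -200$)
$\left(a{\left(-4 \right)} + 5525\right) + Y{\left(97,s \right)} = \left(-4 + 5525\right) - 200 = 5521 - 200 = 5321$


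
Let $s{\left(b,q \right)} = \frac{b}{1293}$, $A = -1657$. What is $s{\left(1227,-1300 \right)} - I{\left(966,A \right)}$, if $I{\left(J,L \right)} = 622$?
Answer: $- \frac{267673}{431} \approx -621.05$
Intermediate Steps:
$s{\left(b,q \right)} = \frac{b}{1293}$ ($s{\left(b,q \right)} = b \frac{1}{1293} = \frac{b}{1293}$)
$s{\left(1227,-1300 \right)} - I{\left(966,A \right)} = \frac{1}{1293} \cdot 1227 - 622 = \frac{409}{431} - 622 = - \frac{267673}{431}$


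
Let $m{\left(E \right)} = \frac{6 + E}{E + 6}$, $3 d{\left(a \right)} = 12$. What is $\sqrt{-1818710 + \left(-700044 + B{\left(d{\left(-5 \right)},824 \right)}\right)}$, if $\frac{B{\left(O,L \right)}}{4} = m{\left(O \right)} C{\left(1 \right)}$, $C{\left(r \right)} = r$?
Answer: $25 i \sqrt{4030} \approx 1587.1 i$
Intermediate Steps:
$d{\left(a \right)} = 4$ ($d{\left(a \right)} = \frac{1}{3} \cdot 12 = 4$)
$m{\left(E \right)} = 1$ ($m{\left(E \right)} = \frac{6 + E}{6 + E} = 1$)
$B{\left(O,L \right)} = 4$ ($B{\left(O,L \right)} = 4 \cdot 1 \cdot 1 = 4 \cdot 1 = 4$)
$\sqrt{-1818710 + \left(-700044 + B{\left(d{\left(-5 \right)},824 \right)}\right)} = \sqrt{-1818710 + \left(-700044 + 4\right)} = \sqrt{-1818710 - 700040} = \sqrt{-2518750} = 25 i \sqrt{4030}$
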